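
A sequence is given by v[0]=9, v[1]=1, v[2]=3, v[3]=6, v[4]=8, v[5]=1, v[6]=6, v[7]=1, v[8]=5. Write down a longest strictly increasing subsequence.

1, 3, 6, 8

Patience tails give the LIS length; then backtrack through the dp parents:
9 → extends → [9]
1 → replaces 9 → [1]
3 → extends → [1, 3]
6 → extends → [1, 3, 6]
8 → extends → [1, 3, 6, 8]
1 → already a tail → [1, 3, 6, 8]
6 → already a tail → [1, 3, 6, 8]
1 → already a tail → [1, 3, 6, 8]
5 → replaces 6 → [1, 3, 5, 8]
Length 4; one witness is 1, 3, 6, 8.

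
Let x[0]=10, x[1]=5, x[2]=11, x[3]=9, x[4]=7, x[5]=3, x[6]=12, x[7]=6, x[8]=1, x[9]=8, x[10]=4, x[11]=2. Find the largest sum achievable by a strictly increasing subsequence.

33

Let S[i] be the best sum of a strictly increasing subsequence ending at i:
i:      0  1  2  3  4  5  6  7  8  9 10 11
x[i]:  10  5 11  9  7  3 12  6  1  8  4  2
S:     10  5 21 14 12  3 33 11  1 20  7  3
Maximum is 33 (e.g. 10 + 11 + 12).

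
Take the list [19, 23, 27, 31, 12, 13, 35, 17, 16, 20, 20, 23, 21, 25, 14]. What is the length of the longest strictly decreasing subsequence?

Let dp[i] be the longest strictly decreasing subsequence ending at i:
i:      1  2  3  4  5  6  7  8  9 10 11 12 13 14 15
a[i]:  19 23 27 31 12 13 35 17 16 20 20 23 21 25 14
dp:     1  1  1  1  2  2  1  2  3  2  2  2  3  2  4
Maximum is 4.

4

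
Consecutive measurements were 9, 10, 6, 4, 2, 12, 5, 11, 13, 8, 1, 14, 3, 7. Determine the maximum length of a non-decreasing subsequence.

Let dp[i] be the length of the longest such subsequence ending at index i:
i:      1  2  3  4  5  6  7  8  9 10 11 12 13 14
a[i]:   9 10  6  4  2 12  5 11 13  8  1 14  3  7
dp:     1  2  1  1  1  3  2  3  4  3  1  5  2  3
Maximum dp value is 5.

5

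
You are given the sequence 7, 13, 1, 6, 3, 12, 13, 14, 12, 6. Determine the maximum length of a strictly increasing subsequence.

Track the smallest tail for each achievable length (strict):
7 → extends → [7]
13 → extends → [7, 13]
1 → replaces 7 → [1, 13]
6 → replaces 13 → [1, 6]
3 → replaces 6 → [1, 3]
12 → extends → [1, 3, 12]
13 → extends → [1, 3, 12, 13]
14 → extends → [1, 3, 12, 13, 14]
12 → already a tail → [1, 3, 12, 13, 14]
6 → replaces 12 → [1, 3, 6, 13, 14]
Five tails, so the longest strictly increasing subsequence has length 5 (e.g. 1, 6, 12, 13, 14).

5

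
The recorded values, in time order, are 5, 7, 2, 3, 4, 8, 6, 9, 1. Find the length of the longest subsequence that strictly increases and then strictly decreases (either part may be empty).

6

inc[i] = longest strictly increasing subsequence ending at i; dec[i] = longest strictly decreasing subsequence starting at i:
i:     1 2 3 4 5 6 7 8 9
a[i]:  5 7 2 3 4 8 6 9 1
inc:   1 2 1 2 3 4 4 5 1
dec:   3 3 2 2 2 3 2 2 1
Best peak at i=6 (value 8): inc=4, dec=3, length 4+3−1 = 6.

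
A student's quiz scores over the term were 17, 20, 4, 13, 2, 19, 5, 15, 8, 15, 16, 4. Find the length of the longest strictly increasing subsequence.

Let dp[i] be the length of the longest such subsequence ending at index i:
i:      1  2  3  4  5  6  7  8  9 10 11 12
a[i]:  17 20  4 13  2 19  5 15  8 15 16  4
dp:     1  2  1  2  1  3  2  3  3  4  5  2
Maximum dp value is 5.

5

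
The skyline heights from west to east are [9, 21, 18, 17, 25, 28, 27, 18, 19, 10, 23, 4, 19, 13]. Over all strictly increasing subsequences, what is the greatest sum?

86

Let S[i] be the best sum of a strictly increasing subsequence ending at i:
i:      1  2  3  4  5  6  7  8  9 10 11 12 13 14
a[i]:   9 21 18 17 25 28 27 18 19 10 23  4 19 13
S:      9 30 27 26 55 83 82 44 63 19 86  4 63 32
Maximum is 86 (e.g. 9 + 17 + 18 + 19 + 23).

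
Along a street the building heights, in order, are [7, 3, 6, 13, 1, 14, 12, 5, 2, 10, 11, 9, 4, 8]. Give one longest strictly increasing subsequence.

3, 6, 13, 14

Patience tails give the LIS length; then backtrack through the dp parents:
7 → extends → [7]
3 → replaces 7 → [3]
6 → extends → [3, 6]
13 → extends → [3, 6, 13]
1 → replaces 3 → [1, 6, 13]
14 → extends → [1, 6, 13, 14]
12 → replaces 13 → [1, 6, 12, 14]
5 → replaces 6 → [1, 5, 12, 14]
2 → replaces 5 → [1, 2, 12, 14]
10 → replaces 12 → [1, 2, 10, 14]
11 → replaces 14 → [1, 2, 10, 11]
9 → replaces 10 → [1, 2, 9, 11]
4 → replaces 9 → [1, 2, 4, 11]
8 → replaces 11 → [1, 2, 4, 8]
Length 4; one witness is 3, 6, 13, 14.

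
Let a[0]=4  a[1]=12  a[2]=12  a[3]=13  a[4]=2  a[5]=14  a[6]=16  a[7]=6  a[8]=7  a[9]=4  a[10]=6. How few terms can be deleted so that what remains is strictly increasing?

Fewest deletions = n − (longest strictly increasing subsequence).
i:      0  1  2  3  4  5  6  7  8  9 10
a[i]:   4 12 12 13  2 14 16  6  7  4  6
dp:     1  2  2  3  1  4  5  2  3  2  3
max dp = 5, so deletions = 11 − 5 = 6.

6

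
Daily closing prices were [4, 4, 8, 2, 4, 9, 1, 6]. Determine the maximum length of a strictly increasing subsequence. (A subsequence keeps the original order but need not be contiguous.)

3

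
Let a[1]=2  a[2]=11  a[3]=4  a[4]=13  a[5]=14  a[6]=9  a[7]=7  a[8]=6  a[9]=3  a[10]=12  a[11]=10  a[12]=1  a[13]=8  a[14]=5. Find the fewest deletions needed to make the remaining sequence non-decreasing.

Fewest deletions = n − (longest non-decreasing subsequence).
i:      1  2  3  4  5  6  7  8  9 10 11 12 13 14
a[i]:   2 11  4 13 14  9  7  6  3 12 10  1  8  5
dp:     1  2  2  3  4  3  3  3  2  4  4  1  4  3
max dp = 4, so deletions = 14 − 4 = 10.

10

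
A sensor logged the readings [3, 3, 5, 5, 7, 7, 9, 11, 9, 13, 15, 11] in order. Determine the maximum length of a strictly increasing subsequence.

7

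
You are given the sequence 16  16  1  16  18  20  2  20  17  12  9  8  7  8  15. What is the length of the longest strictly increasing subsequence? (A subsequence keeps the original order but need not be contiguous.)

5

Track the smallest tail for each achievable length (strict):
16 → extends → [16]
16 → already a tail → [16]
1 → replaces 16 → [1]
16 → extends → [1, 16]
18 → extends → [1, 16, 18]
20 → extends → [1, 16, 18, 20]
2 → replaces 16 → [1, 2, 18, 20]
20 → already a tail → [1, 2, 18, 20]
17 → replaces 18 → [1, 2, 17, 20]
12 → replaces 17 → [1, 2, 12, 20]
9 → replaces 12 → [1, 2, 9, 20]
8 → replaces 9 → [1, 2, 8, 20]
7 → replaces 8 → [1, 2, 7, 20]
8 → replaces 20 → [1, 2, 7, 8]
15 → extends → [1, 2, 7, 8, 15]
Five tails, so the longest strictly increasing subsequence has length 5 (e.g. 1, 2, 7, 8, 15).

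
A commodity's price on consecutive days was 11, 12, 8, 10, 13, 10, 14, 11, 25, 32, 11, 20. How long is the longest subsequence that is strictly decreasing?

2

Negate each value so 'decreasing' becomes 'increasing', then run patience tails on the negated sequence:
-11 → extends → [-11]
-12 → replaces -11 → [-12]
-8 → extends → [-12, -8]
-10 → replaces -8 → [-12, -10]
-13 → replaces -12 → [-13, -10]
-10 → already a tail → [-13, -10]
-14 → replaces -13 → [-14, -10]
-11 → replaces -10 → [-14, -11]
-25 → replaces -14 → [-25, -11]
-32 → replaces -25 → [-32, -11]
-11 → already a tail → [-32, -11]
-20 → replaces -11 → [-32, -20]
Two tails, so the longest strictly decreasing subsequence of the original has length 2.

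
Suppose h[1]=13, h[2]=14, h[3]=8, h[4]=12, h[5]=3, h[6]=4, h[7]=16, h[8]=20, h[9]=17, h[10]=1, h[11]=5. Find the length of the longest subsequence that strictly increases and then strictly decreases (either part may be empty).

6

inc[i] = longest strictly increasing subsequence ending at i; dec[i] = longest strictly decreasing subsequence starting at i:
i:      1  2  3  4  5  6  7  8  9 10 11
h[i]:  13 14  8 12  3  4 16 20 17  1  5
inc:    1  2  1  2  1  2  3  4  4  1  3
dec:    4  4  3  3  2  2  2  3  2  1  1
Best peak at i=8 (value 20): inc=4, dec=3, length 4+3−1 = 6.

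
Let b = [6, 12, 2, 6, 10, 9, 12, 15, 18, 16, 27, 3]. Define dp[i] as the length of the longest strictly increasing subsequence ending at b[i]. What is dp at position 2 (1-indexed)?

dp[i] = 1 + max{dp[j] : j<i, b[j]<b[i]} (or 1 if no such j):
i:      1  2  3  4  5  6  7  8  9 10 11 12
b[i]:   6 12  2  6 10  9 12 15 18 16 27  3
dp:     1  2  1  2  3  3  4  5  6  6  7  2
At index 2 the value is 2.

2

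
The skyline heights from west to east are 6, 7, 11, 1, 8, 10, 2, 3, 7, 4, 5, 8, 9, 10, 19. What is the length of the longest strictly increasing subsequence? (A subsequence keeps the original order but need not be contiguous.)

Track the smallest tail for each achievable length (strict):
6 → extends → [6]
7 → extends → [6, 7]
11 → extends → [6, 7, 11]
1 → replaces 6 → [1, 7, 11]
8 → replaces 11 → [1, 7, 8]
10 → extends → [1, 7, 8, 10]
2 → replaces 7 → [1, 2, 8, 10]
3 → replaces 8 → [1, 2, 3, 10]
7 → replaces 10 → [1, 2, 3, 7]
4 → replaces 7 → [1, 2, 3, 4]
5 → extends → [1, 2, 3, 4, 5]
8 → extends → [1, 2, 3, 4, 5, 8]
9 → extends → [1, 2, 3, 4, 5, 8, 9]
10 → extends → [1, 2, 3, 4, 5, 8, 9, 10]
19 → extends → [1, 2, 3, 4, 5, 8, 9, 10, 19]
Nine tails, so the longest strictly increasing subsequence has length 9 (e.g. 1, 2, 3, 4, 5, 8, 9, 10, 19).

9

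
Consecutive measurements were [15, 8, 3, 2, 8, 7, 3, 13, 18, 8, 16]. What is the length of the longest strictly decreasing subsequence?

4

Let dp[i] be the longest strictly decreasing subsequence ending at i:
i:      1  2  3  4  5  6  7  8  9 10 11
a[i]:  15  8  3  2  8  7  3 13 18  8 16
dp:     1  2  3  4  2  3  4  2  1  3  2
Maximum is 4.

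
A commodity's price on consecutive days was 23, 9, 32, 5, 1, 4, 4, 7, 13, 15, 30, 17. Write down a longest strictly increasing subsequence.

1, 4, 7, 13, 15, 30

Patience tails give the LIS length; then backtrack through the dp parents:
23 → extends → [23]
9 → replaces 23 → [9]
32 → extends → [9, 32]
5 → replaces 9 → [5, 32]
1 → replaces 5 → [1, 32]
4 → replaces 32 → [1, 4]
4 → already a tail → [1, 4]
7 → extends → [1, 4, 7]
13 → extends → [1, 4, 7, 13]
15 → extends → [1, 4, 7, 13, 15]
30 → extends → [1, 4, 7, 13, 15, 30]
17 → replaces 30 → [1, 4, 7, 13, 15, 17]
Length 6; one witness is 1, 4, 7, 13, 15, 30.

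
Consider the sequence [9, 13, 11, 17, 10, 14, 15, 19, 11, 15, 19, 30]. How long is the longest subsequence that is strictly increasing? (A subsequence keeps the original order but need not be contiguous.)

Let dp[i] be the length of the longest such subsequence ending at index i:
i:      1  2  3  4  5  6  7  8  9 10 11 12
a[i]:   9 13 11 17 10 14 15 19 11 15 19 30
dp:     1  2  2  3  2  3  4  5  3  4  5  6
Maximum dp value is 6.

6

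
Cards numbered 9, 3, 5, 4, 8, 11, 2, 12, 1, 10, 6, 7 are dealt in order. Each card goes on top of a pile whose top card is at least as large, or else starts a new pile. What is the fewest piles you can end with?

The minimum number of non-increasing subsequences covering a sequence equals the length of its longest strictly increasing subsequence.
LIS length is 5 (e.g. 3, 5, 8, 11, 12), so 5 piles are needed.

5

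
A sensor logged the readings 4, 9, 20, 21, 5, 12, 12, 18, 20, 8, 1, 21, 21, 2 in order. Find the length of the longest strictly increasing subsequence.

Let dp[i] be the length of the longest such subsequence ending at index i:
i:      1  2  3  4  5  6  7  8  9 10 11 12 13 14
a[i]:   4  9 20 21  5 12 12 18 20  8  1 21 21  2
dp:     1  2  3  4  2  3  3  4  5  3  1  6  6  2
Maximum dp value is 6.

6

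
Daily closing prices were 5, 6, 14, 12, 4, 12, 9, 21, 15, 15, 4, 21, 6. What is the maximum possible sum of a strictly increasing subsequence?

61

Let S[i] be the best sum of a strictly increasing subsequence ending at i:
i:      1  2  3  4  5  6  7  8  9 10 11 12 13
a[i]:   5  6 14 12  4 12  9 21 15 15  4 21  6
S:      5 11 25 23  4 23 20 46 40 40  4 61 11
Maximum is 61 (e.g. 5 + 6 + 14 + 15 + 21).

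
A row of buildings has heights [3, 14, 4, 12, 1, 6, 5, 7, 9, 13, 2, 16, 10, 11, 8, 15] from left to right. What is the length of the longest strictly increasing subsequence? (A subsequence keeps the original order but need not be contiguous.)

Let dp[i] be the length of the longest such subsequence ending at index i:
i:      1  2  3  4  5  6  7  8  9 10 11 12 13 14 15 16
a[i]:   3 14  4 12  1  6  5  7  9 13  2 16 10 11  8 15
dp:     1  2  2  3  1  3  3  4  5  6  2  7  6  7  5  8
Maximum dp value is 8.

8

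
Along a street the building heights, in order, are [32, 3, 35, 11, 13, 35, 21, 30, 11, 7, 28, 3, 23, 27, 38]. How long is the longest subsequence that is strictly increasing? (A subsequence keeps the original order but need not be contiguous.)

7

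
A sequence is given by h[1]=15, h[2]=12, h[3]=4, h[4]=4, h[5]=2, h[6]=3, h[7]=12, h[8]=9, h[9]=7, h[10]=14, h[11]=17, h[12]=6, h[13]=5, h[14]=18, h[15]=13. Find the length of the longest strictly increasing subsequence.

Track the smallest tail for each achievable length (strict):
15 → extends → [15]
12 → replaces 15 → [12]
4 → replaces 12 → [4]
4 → already a tail → [4]
2 → replaces 4 → [2]
3 → extends → [2, 3]
12 → extends → [2, 3, 12]
9 → replaces 12 → [2, 3, 9]
7 → replaces 9 → [2, 3, 7]
14 → extends → [2, 3, 7, 14]
17 → extends → [2, 3, 7, 14, 17]
6 → replaces 7 → [2, 3, 6, 14, 17]
5 → replaces 6 → [2, 3, 5, 14, 17]
18 → extends → [2, 3, 5, 14, 17, 18]
13 → replaces 14 → [2, 3, 5, 13, 17, 18]
Six tails, so the longest strictly increasing subsequence has length 6 (e.g. 2, 3, 12, 14, 17, 18).

6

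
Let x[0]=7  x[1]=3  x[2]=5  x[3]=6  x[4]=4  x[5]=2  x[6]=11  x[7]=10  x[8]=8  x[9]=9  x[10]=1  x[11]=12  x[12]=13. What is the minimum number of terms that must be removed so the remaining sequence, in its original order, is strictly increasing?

Fewest deletions = n − (longest strictly increasing subsequence).
Patience tails:
7 → extends → [7]
3 → replaces 7 → [3]
5 → extends → [3, 5]
6 → extends → [3, 5, 6]
4 → replaces 5 → [3, 4, 6]
2 → replaces 3 → [2, 4, 6]
11 → extends → [2, 4, 6, 11]
10 → replaces 11 → [2, 4, 6, 10]
8 → replaces 10 → [2, 4, 6, 8]
9 → extends → [2, 4, 6, 8, 9]
1 → replaces 2 → [1, 4, 6, 8, 9]
12 → extends → [1, 4, 6, 8, 9, 12]
13 → extends → [1, 4, 6, 8, 9, 12, 13]
Longest strictly increasing subsequence has length 7, so deletions = 13 − 7 = 6.

6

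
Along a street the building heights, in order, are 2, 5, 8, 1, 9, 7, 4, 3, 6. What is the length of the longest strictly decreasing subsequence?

Let dp[i] be the longest strictly decreasing subsequence ending at i:
i:     1 2 3 4 5 6 7 8 9
a[i]:  2 5 8 1 9 7 4 3 6
dp:    1 1 1 2 1 2 3 4 3
Maximum is 4.

4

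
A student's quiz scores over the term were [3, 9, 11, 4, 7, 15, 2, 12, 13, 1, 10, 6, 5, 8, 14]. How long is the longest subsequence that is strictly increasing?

6

Let dp[i] be the length of the longest such subsequence ending at index i:
i:      1  2  3  4  5  6  7  8  9 10 11 12 13 14 15
a[i]:   3  9 11  4  7 15  2 12 13  1 10  6  5  8 14
dp:     1  2  3  2  3  4  1  4  5  1  4  3  3  4  6
Maximum dp value is 6.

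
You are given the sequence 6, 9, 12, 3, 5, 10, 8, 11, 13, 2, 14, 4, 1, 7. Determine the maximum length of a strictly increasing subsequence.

Track the smallest tail for each achievable length (strict):
6 → extends → [6]
9 → extends → [6, 9]
12 → extends → [6, 9, 12]
3 → replaces 6 → [3, 9, 12]
5 → replaces 9 → [3, 5, 12]
10 → replaces 12 → [3, 5, 10]
8 → replaces 10 → [3, 5, 8]
11 → extends → [3, 5, 8, 11]
13 → extends → [3, 5, 8, 11, 13]
2 → replaces 3 → [2, 5, 8, 11, 13]
14 → extends → [2, 5, 8, 11, 13, 14]
4 → replaces 5 → [2, 4, 8, 11, 13, 14]
1 → replaces 2 → [1, 4, 8, 11, 13, 14]
7 → replaces 8 → [1, 4, 7, 11, 13, 14]
Six tails, so the longest strictly increasing subsequence has length 6 (e.g. 6, 9, 10, 11, 13, 14).

6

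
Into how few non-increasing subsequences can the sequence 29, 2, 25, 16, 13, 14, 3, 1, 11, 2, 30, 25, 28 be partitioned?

5

The minimum number of non-increasing subsequences covering a sequence equals the length of its longest strictly increasing subsequence.
LIS length is 5 (e.g. 2, 13, 14, 25, 28), so 5 piles are needed.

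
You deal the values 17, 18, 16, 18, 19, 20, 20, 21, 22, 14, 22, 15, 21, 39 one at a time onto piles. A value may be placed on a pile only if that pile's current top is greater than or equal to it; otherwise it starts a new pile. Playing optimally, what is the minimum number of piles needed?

Place each on the leftmost legal pile:
17 → new pile 1 (tops now [17])
18 → new pile 2 (tops now [17, 18])
16 → pile 1 (tops now [16, 18])
18 → pile 2 (tops now [16, 18])
19 → new pile 3 (tops now [16, 18, 19])
20 → new pile 4 (tops now [16, 18, 19, 20])
20 → pile 4 (tops now [16, 18, 19, 20])
21 → new pile 5 (tops now [16, 18, 19, 20, 21])
22 → new pile 6 (tops now [16, 18, 19, 20, 21, 22])
14 → pile 1 (tops now [14, 18, 19, 20, 21, 22])
22 → pile 6 (tops now [14, 18, 19, 20, 21, 22])
15 → pile 2 (tops now [14, 15, 19, 20, 21, 22])
21 → pile 5 (tops now [14, 15, 19, 20, 21, 22])
39 → new pile 7 (tops now [14, 15, 19, 20, 21, 22, 39])
Seven piles.

7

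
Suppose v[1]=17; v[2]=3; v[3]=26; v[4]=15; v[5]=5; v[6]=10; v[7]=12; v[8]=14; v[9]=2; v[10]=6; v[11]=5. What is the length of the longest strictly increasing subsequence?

5

Track the smallest tail for each achievable length (strict):
17 → extends → [17]
3 → replaces 17 → [3]
26 → extends → [3, 26]
15 → replaces 26 → [3, 15]
5 → replaces 15 → [3, 5]
10 → extends → [3, 5, 10]
12 → extends → [3, 5, 10, 12]
14 → extends → [3, 5, 10, 12, 14]
2 → replaces 3 → [2, 5, 10, 12, 14]
6 → replaces 10 → [2, 5, 6, 12, 14]
5 → already a tail → [2, 5, 6, 12, 14]
Five tails, so the longest strictly increasing subsequence has length 5 (e.g. 3, 5, 10, 12, 14).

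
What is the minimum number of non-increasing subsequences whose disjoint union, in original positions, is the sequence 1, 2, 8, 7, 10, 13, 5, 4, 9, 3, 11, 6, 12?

Place each on the leftmost legal pile:
1 → new pile 1 (tops now [1])
2 → new pile 2 (tops now [1, 2])
8 → new pile 3 (tops now [1, 2, 8])
7 → pile 3 (tops now [1, 2, 7])
10 → new pile 4 (tops now [1, 2, 7, 10])
13 → new pile 5 (tops now [1, 2, 7, 10, 13])
5 → pile 3 (tops now [1, 2, 5, 10, 13])
4 → pile 3 (tops now [1, 2, 4, 10, 13])
9 → pile 4 (tops now [1, 2, 4, 9, 13])
3 → pile 3 (tops now [1, 2, 3, 9, 13])
11 → pile 5 (tops now [1, 2, 3, 9, 11])
6 → pile 4 (tops now [1, 2, 3, 6, 11])
12 → new pile 6 (tops now [1, 2, 3, 6, 11, 12])
Six piles.

6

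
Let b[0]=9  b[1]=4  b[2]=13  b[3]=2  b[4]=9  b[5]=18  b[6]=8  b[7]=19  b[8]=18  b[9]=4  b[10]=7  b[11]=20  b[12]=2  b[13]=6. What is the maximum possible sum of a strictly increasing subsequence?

Let S[i] be the best sum of a strictly increasing subsequence ending at i:
i:      0  1  2  3  4  5  6  7  8  9 10 11 12 13
b[i]:   9  4 13  2  9 18  8 19 18  4  7 20  2  6
S:      9  4 22  2 13 40 12 59 40  6 13 79  2 12
Maximum is 79 (e.g. 9 + 13 + 18 + 19 + 20).

79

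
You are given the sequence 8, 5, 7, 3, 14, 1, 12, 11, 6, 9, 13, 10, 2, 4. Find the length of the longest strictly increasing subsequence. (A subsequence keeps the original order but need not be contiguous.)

4

Track the smallest tail for each achievable length (strict):
8 → extends → [8]
5 → replaces 8 → [5]
7 → extends → [5, 7]
3 → replaces 5 → [3, 7]
14 → extends → [3, 7, 14]
1 → replaces 3 → [1, 7, 14]
12 → replaces 14 → [1, 7, 12]
11 → replaces 12 → [1, 7, 11]
6 → replaces 7 → [1, 6, 11]
9 → replaces 11 → [1, 6, 9]
13 → extends → [1, 6, 9, 13]
10 → replaces 13 → [1, 6, 9, 10]
2 → replaces 6 → [1, 2, 9, 10]
4 → replaces 9 → [1, 2, 4, 10]
Four tails, so the longest strictly increasing subsequence has length 4 (e.g. 5, 7, 12, 13).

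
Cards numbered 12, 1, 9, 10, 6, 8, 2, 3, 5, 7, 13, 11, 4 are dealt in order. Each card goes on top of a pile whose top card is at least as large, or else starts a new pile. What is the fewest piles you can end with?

Place each on the leftmost legal pile:
12 → new pile 1 (tops now [12])
1 → pile 1 (tops now [1])
9 → new pile 2 (tops now [1, 9])
10 → new pile 3 (tops now [1, 9, 10])
6 → pile 2 (tops now [1, 6, 10])
8 → pile 3 (tops now [1, 6, 8])
2 → pile 2 (tops now [1, 2, 8])
3 → pile 3 (tops now [1, 2, 3])
5 → new pile 4 (tops now [1, 2, 3, 5])
7 → new pile 5 (tops now [1, 2, 3, 5, 7])
13 → new pile 6 (tops now [1, 2, 3, 5, 7, 13])
11 → pile 6 (tops now [1, 2, 3, 5, 7, 11])
4 → pile 4 (tops now [1, 2, 3, 4, 7, 11])
Six piles.

6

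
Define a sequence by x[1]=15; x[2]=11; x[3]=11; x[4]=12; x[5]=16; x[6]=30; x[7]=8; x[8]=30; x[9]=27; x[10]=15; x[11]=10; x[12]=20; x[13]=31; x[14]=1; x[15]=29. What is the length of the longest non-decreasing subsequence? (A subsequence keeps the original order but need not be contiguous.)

Let dp[i] be the length of the longest such subsequence ending at index i:
i:      1  2  3  4  5  6  7  8  9 10 11 12 13 14 15
x[i]:  15 11 11 12 16 30  8 30 27 15 10 20 31  1 29
dp:     1  1  2  3  4  5  1  6  5  4  2  5  7  1  6
Maximum dp value is 7.

7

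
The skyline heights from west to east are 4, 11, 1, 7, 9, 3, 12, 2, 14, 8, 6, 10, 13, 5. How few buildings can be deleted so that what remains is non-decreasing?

Fewest deletions = n − (longest non-decreasing subsequence).
i:      1  2  3  4  5  6  7  8  9 10 11 12 13 14
a[i]:   4 11  1  7  9  3 12  2 14  8  6 10 13  5
dp:     1  2  1  2  3  2  4  2  5  3  3  4  5  3
max dp = 5, so deletions = 14 − 5 = 9.

9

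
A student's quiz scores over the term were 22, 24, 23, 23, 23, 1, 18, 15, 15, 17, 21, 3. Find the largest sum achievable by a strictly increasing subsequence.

Let S[i] be the best sum of a strictly increasing subsequence ending at i:
i:      1  2  3  4  5  6  7  8  9 10 11 12
a[i]:  22 24 23 23 23  1 18 15 15 17 21  3
S:     22 46 45 45 45  1 19 16 16 33 54  4
Maximum is 54 (e.g. 1 + 15 + 17 + 21).

54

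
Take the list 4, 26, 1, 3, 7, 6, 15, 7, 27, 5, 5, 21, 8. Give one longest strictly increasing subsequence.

Patience tails give the LIS length; then backtrack through the dp parents:
4 → extends → [4]
26 → extends → [4, 26]
1 → replaces 4 → [1, 26]
3 → replaces 26 → [1, 3]
7 → extends → [1, 3, 7]
6 → replaces 7 → [1, 3, 6]
15 → extends → [1, 3, 6, 15]
7 → replaces 15 → [1, 3, 6, 7]
27 → extends → [1, 3, 6, 7, 27]
5 → replaces 6 → [1, 3, 5, 7, 27]
5 → already a tail → [1, 3, 5, 7, 27]
21 → replaces 27 → [1, 3, 5, 7, 21]
8 → replaces 21 → [1, 3, 5, 7, 8]
Length 5; one witness is 1, 3, 7, 15, 27.

1, 3, 7, 15, 27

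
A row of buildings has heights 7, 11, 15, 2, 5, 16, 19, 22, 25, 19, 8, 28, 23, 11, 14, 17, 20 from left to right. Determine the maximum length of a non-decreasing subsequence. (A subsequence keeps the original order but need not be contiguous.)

8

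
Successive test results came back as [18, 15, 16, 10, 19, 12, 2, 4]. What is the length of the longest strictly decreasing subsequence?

4

Let dp[i] be the longest strictly decreasing subsequence ending at i:
i:      1  2  3  4  5  6  7  8
a[i]:  18 15 16 10 19 12  2  4
dp:     1  2  2  3  1  3  4  4
Maximum is 4.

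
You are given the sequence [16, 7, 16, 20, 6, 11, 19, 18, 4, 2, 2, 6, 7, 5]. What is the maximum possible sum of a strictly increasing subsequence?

43

Let S[i] be the best sum of a strictly increasing subsequence ending at i:
i:      1  2  3  4  5  6  7  8  9 10 11 12 13 14
a[i]:  16  7 16 20  6 11 19 18  4  2  2  6  7  5
S:     16  7 23 43  6 18 42 41  4  2  2 10 17  9
Maximum is 43 (e.g. 7 + 16 + 20).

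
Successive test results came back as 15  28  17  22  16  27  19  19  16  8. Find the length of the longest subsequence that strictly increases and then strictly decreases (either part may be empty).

inc[i] = longest strictly increasing subsequence ending at i; dec[i] = longest strictly decreasing subsequence starting at i:
i:      1  2  3  4  5  6  7  8  9 10
a[i]:  15 28 17 22 16 27 19 19 16  8
inc:    1  2  2  3  2  4  3  3  2  1
dec:    2  5  3  4  2  4  3  3  2  1
Best peak at i=6 (value 27): inc=4, dec=4, length 4+4−1 = 7.

7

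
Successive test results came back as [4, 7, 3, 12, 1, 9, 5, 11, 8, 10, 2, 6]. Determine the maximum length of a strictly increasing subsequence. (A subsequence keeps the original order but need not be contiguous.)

Let dp[i] be the length of the longest such subsequence ending at index i:
i:      1  2  3  4  5  6  7  8  9 10 11 12
a[i]:   4  7  3 12  1  9  5 11  8 10  2  6
dp:     1  2  1  3  1  3  2  4  3  4  2  3
Maximum dp value is 4.

4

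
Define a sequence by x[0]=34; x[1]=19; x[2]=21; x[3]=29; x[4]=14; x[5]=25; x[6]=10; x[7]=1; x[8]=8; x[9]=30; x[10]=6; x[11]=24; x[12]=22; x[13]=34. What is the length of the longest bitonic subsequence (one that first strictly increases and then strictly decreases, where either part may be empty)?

inc[i] = longest strictly increasing subsequence ending at i; dec[i] = longest strictly decreasing subsequence starting at i:
i:      0  1  2  3  4  5  6  7  8  9 10 11 12 13
x[i]:  34 19 21 29 14 25 10  1  8 30  6 24 22 34
inc:    1  1  2  3  1  3  1  1  2  4  2  3  3  5
dec:    6  5  5  5  4  4  3  1  2  3  1  2  1  1
Best peak at i=3 (value 29): inc=3, dec=5, length 3+5−1 = 7.

7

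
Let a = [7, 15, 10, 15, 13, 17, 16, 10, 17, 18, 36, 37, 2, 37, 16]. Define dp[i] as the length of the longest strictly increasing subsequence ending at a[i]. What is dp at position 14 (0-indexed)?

4

dp[i] = 1 + max{dp[j] : j<i, a[j]<a[i]} (or 1 if no such j):
i:      0  1  2  3  4  5  6  7  8  9 10 11 12 13 14
a[i]:   7 15 10 15 13 17 16 10 17 18 36 37  2 37 16
dp:     1  2  2  3  3  4  4  2  5  6  7  8  1  8  4
At index 14 the value is 4.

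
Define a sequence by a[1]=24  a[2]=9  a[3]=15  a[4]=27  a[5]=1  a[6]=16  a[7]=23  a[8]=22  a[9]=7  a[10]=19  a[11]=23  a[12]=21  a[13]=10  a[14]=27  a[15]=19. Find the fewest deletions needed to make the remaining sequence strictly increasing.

Fewest deletions = n − (longest strictly increasing subsequence).
Patience tails:
24 → extends → [24]
9 → replaces 24 → [9]
15 → extends → [9, 15]
27 → extends → [9, 15, 27]
1 → replaces 9 → [1, 15, 27]
16 → replaces 27 → [1, 15, 16]
23 → extends → [1, 15, 16, 23]
22 → replaces 23 → [1, 15, 16, 22]
7 → replaces 15 → [1, 7, 16, 22]
19 → replaces 22 → [1, 7, 16, 19]
23 → extends → [1, 7, 16, 19, 23]
21 → replaces 23 → [1, 7, 16, 19, 21]
10 → replaces 16 → [1, 7, 10, 19, 21]
27 → extends → [1, 7, 10, 19, 21, 27]
19 → already a tail → [1, 7, 10, 19, 21, 27]
Longest strictly increasing subsequence has length 6, so deletions = 15 − 6 = 9.

9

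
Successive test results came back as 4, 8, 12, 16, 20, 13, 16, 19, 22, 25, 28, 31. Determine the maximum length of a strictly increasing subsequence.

Track the smallest tail for each achievable length (strict):
4 → extends → [4]
8 → extends → [4, 8]
12 → extends → [4, 8, 12]
16 → extends → [4, 8, 12, 16]
20 → extends → [4, 8, 12, 16, 20]
13 → replaces 16 → [4, 8, 12, 13, 20]
16 → replaces 20 → [4, 8, 12, 13, 16]
19 → extends → [4, 8, 12, 13, 16, 19]
22 → extends → [4, 8, 12, 13, 16, 19, 22]
25 → extends → [4, 8, 12, 13, 16, 19, 22, 25]
28 → extends → [4, 8, 12, 13, 16, 19, 22, 25, 28]
31 → extends → [4, 8, 12, 13, 16, 19, 22, 25, 28, 31]
Ten tails, so the longest strictly increasing subsequence has length 10 (e.g. 4, 8, 12, 13, 16, 19, 22, 25, 28, 31).

10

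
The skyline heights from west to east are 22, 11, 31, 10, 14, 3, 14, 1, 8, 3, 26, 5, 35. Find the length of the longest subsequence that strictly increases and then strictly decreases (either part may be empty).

inc[i] = longest strictly increasing subsequence ending at i; dec[i] = longest strictly decreasing subsequence starting at i:
i:      1  2  3  4  5  6  7  8  9 10 11 12 13
a[i]:  22 11 31 10 14  3 14  1  8  3 26  5 35
inc:    1  1  2  1  2  1  2  1  2  2  3  3  4
dec:    5  4  4  3  3  2  3  1  2  1  2  1  1
Best peak at i=1 (value 22): inc=1, dec=5, length 1+5−1 = 5.

5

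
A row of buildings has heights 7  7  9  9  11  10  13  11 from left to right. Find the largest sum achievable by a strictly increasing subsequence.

Let S[i] be the best sum of a strictly increasing subsequence ending at i:
i:      1  2  3  4  5  6  7  8
a[i]:   7  7  9  9 11 10 13 11
S:      7  7 16 16 27 26 40 37
Maximum is 40 (e.g. 7 + 9 + 11 + 13).

40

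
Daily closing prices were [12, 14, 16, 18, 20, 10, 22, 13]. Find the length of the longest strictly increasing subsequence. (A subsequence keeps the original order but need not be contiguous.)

Let dp[i] be the length of the longest such subsequence ending at index i:
i:      1  2  3  4  5  6  7  8
a[i]:  12 14 16 18 20 10 22 13
dp:     1  2  3  4  5  1  6  2
Maximum dp value is 6.

6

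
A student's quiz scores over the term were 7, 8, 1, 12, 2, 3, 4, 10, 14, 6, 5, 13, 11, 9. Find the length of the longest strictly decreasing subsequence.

4

Let dp[i] be the longest strictly decreasing subsequence ending at i:
i:      1  2  3  4  5  6  7  8  9 10 11 12 13 14
a[i]:   7  8  1 12  2  3  4 10 14  6  5 13 11  9
dp:     1  1  2  1  2  2  2  2  1  3  4  2  3  4
Maximum is 4.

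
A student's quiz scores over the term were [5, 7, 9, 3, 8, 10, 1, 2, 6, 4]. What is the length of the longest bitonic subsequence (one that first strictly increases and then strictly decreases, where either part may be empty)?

6

inc[i] = longest strictly increasing subsequence ending at i; dec[i] = longest strictly decreasing subsequence starting at i:
i:      1  2  3  4  5  6  7  8  9 10
a[i]:   5  7  9  3  8 10  1  2  6  4
inc:    1  2  3  1  3  4  1  2  3  3
dec:    3  3  4  2  3  3  1  1  2  1
Best peak at i=3 (value 9): inc=3, dec=4, length 3+4−1 = 6.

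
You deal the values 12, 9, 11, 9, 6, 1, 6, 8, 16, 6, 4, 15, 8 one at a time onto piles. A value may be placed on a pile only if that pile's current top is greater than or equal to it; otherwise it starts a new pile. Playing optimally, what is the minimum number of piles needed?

The minimum number of non-increasing subsequences covering a sequence equals the length of its longest strictly increasing subsequence.
LIS length is 4 (e.g. 1, 6, 8, 16), so 4 piles are needed.

4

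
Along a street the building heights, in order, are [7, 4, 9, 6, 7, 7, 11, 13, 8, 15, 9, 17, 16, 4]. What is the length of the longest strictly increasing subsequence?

Let dp[i] be the length of the longest such subsequence ending at index i:
i:      1  2  3  4  5  6  7  8  9 10 11 12 13 14
a[i]:   7  4  9  6  7  7 11 13  8 15  9 17 16  4
dp:     1  1  2  2  3  3  4  5  4  6  5  7  7  1
Maximum dp value is 7.

7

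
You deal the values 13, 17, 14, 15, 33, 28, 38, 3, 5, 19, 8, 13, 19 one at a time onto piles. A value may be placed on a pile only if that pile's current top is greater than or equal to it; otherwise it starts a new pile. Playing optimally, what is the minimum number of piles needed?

Place each on the leftmost legal pile:
13 → new pile 1 (tops now [13])
17 → new pile 2 (tops now [13, 17])
14 → pile 2 (tops now [13, 14])
15 → new pile 3 (tops now [13, 14, 15])
33 → new pile 4 (tops now [13, 14, 15, 33])
28 → pile 4 (tops now [13, 14, 15, 28])
38 → new pile 5 (tops now [13, 14, 15, 28, 38])
3 → pile 1 (tops now [3, 14, 15, 28, 38])
5 → pile 2 (tops now [3, 5, 15, 28, 38])
19 → pile 4 (tops now [3, 5, 15, 19, 38])
8 → pile 3 (tops now [3, 5, 8, 19, 38])
13 → pile 4 (tops now [3, 5, 8, 13, 38])
19 → pile 5 (tops now [3, 5, 8, 13, 19])
Five piles.

5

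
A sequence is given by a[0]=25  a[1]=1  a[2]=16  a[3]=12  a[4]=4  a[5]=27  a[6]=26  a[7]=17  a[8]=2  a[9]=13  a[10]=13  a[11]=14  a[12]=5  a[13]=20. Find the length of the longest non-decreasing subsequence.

Let dp[i] be the length of the longest such subsequence ending at index i:
i:      0  1  2  3  4  5  6  7  8  9 10 11 12 13
a[i]:  25  1 16 12  4 27 26 17  2 13 13 14  5 20
dp:     1  1  2  2  2  3  3  3  2  3  4  5  3  6
Maximum dp value is 6.

6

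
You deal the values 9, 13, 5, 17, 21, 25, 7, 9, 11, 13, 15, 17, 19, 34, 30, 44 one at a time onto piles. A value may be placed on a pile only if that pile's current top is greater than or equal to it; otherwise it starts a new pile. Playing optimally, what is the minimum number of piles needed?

10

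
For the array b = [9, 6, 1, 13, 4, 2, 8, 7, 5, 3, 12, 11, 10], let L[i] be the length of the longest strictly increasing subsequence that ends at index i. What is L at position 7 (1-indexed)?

dp[i] = 1 + max{dp[j] : j<i, b[j]<b[i]} (or 1 if no such j):
i:      1  2  3  4  5  6  7  8  9 10 11 12 13
b[i]:   9  6  1 13  4  2  8  7  5  3 12 11 10
dp:     1  1  1  2  2  2  3  3  3  3  4  4  4
At index 7 the value is 3.

3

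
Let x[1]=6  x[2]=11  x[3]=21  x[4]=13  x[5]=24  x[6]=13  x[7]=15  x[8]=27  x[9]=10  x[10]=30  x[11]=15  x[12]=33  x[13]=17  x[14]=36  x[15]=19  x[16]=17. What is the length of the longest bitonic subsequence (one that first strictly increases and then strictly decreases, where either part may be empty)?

10

inc[i] = longest strictly increasing subsequence ending at i; dec[i] = longest strictly decreasing subsequence starting at i:
i:      1  2  3  4  5  6  7  8  9 10 11 12 13 14 15 16
x[i]:   6 11 21 13 24 13 15 27 10 30 15 33 17 36 19 17
inc:    1  2  3  3  4  3  4  5  2  6  4  7  5  8  6  5
dec:    1  2  3  2  3  2  2  3  1  3  1  3  1  3  2  1
Best peak at i=14 (value 36): inc=8, dec=3, length 8+3−1 = 10.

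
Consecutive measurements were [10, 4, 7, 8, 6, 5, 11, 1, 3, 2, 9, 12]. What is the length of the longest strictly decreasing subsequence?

Negate each value so 'decreasing' becomes 'increasing', then run patience tails on the negated sequence:
-10 → extends → [-10]
-4 → extends → [-10, -4]
-7 → replaces -4 → [-10, -7]
-8 → replaces -7 → [-10, -8]
-6 → extends → [-10, -8, -6]
-5 → extends → [-10, -8, -6, -5]
-11 → replaces -10 → [-11, -8, -6, -5]
-1 → extends → [-11, -8, -6, -5, -1]
-3 → replaces -1 → [-11, -8, -6, -5, -3]
-2 → extends → [-11, -8, -6, -5, -3, -2]
-9 → replaces -8 → [-11, -9, -6, -5, -3, -2]
-12 → replaces -11 → [-12, -9, -6, -5, -3, -2]
Six tails, so the longest strictly decreasing subsequence of the original has length 6.

6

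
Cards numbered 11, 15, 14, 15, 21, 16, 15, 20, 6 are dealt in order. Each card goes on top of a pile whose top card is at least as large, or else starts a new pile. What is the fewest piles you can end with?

5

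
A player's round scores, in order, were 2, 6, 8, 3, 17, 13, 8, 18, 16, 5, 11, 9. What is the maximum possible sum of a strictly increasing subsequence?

Let S[i] be the best sum of a strictly increasing subsequence ending at i:
i:      1  2  3  4  5  6  7  8  9 10 11 12
a[i]:   2  6  8  3 17 13  8 18 16  5 11  9
S:      2  8 16  5 33 29 16 51 45 10 27 25
Maximum is 51 (e.g. 2 + 6 + 8 + 17 + 18).

51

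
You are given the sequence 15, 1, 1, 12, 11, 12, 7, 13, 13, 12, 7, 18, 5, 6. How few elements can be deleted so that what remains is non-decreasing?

Fewest deletions = n − (longest non-decreasing subsequence).
Patience tails:
15 → extends → [15]
1 → replaces 15 → [1]
1 → extends → [1, 1]
12 → extends → [1, 1, 12]
11 → replaces 12 → [1, 1, 11]
12 → extends → [1, 1, 11, 12]
7 → replaces 11 → [1, 1, 7, 12]
13 → extends → [1, 1, 7, 12, 13]
13 → extends → [1, 1, 7, 12, 13, 13]
12 → replaces 13 → [1, 1, 7, 12, 12, 13]
7 → replaces 12 → [1, 1, 7, 7, 12, 13]
18 → extends → [1, 1, 7, 7, 12, 13, 18]
5 → replaces 7 → [1, 1, 5, 7, 12, 13, 18]
6 → replaces 7 → [1, 1, 5, 6, 12, 13, 18]
Longest non-decreasing subsequence has length 7, so deletions = 14 − 7 = 7.

7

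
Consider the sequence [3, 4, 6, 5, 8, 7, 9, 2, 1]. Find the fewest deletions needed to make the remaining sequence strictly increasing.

Fewest deletions = n − (longest strictly increasing subsequence).
i:     1 2 3 4 5 6 7 8 9
a[i]:  3 4 6 5 8 7 9 2 1
dp:    1 2 3 3 4 4 5 1 1
max dp = 5, so deletions = 9 − 5 = 4.

4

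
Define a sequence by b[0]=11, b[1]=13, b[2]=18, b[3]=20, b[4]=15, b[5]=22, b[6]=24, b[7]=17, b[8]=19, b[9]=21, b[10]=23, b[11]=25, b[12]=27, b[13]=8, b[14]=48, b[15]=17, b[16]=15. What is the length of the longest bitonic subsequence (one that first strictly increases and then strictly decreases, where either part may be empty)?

12

inc[i] = longest strictly increasing subsequence ending at i; dec[i] = longest strictly decreasing subsequence starting at i:
i:      0  1  2  3  4  5  6  7  8  9 10 11 12 13 14 15 16
b[i]:  11 13 18 20 15 22 24 17 19 21 23 25 27  8 48 17 15
inc:    1  2  3  4  3  5  6  4  5  6  7  8  9  1 10  4  3
dec:    2  2  3  4  2  4  4  2  3  3  3  3  3  1  3  2  1
Best peak at i=14 (value 48): inc=10, dec=3, length 10+3−1 = 12.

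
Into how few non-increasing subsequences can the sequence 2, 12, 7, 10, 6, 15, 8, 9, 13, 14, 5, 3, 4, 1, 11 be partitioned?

6

Place each on the leftmost legal pile:
2 → new pile 1 (tops now [2])
12 → new pile 2 (tops now [2, 12])
7 → pile 2 (tops now [2, 7])
10 → new pile 3 (tops now [2, 7, 10])
6 → pile 2 (tops now [2, 6, 10])
15 → new pile 4 (tops now [2, 6, 10, 15])
8 → pile 3 (tops now [2, 6, 8, 15])
9 → pile 4 (tops now [2, 6, 8, 9])
13 → new pile 5 (tops now [2, 6, 8, 9, 13])
14 → new pile 6 (tops now [2, 6, 8, 9, 13, 14])
5 → pile 2 (tops now [2, 5, 8, 9, 13, 14])
3 → pile 2 (tops now [2, 3, 8, 9, 13, 14])
4 → pile 3 (tops now [2, 3, 4, 9, 13, 14])
1 → pile 1 (tops now [1, 3, 4, 9, 13, 14])
11 → pile 5 (tops now [1, 3, 4, 9, 11, 14])
Six piles.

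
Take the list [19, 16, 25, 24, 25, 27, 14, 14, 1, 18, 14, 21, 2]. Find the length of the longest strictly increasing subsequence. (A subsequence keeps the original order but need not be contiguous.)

4

Let dp[i] be the length of the longest such subsequence ending at index i:
i:      1  2  3  4  5  6  7  8  9 10 11 12 13
a[i]:  19 16 25 24 25 27 14 14  1 18 14 21  2
dp:     1  1  2  2  3  4  1  1  1  2  2  3  2
Maximum dp value is 4.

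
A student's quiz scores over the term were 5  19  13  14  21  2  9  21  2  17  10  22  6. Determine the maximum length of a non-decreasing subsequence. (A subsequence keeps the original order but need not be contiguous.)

Track the smallest tail for each achievable length (allowing ties):
5 → extends → [5]
19 → extends → [5, 19]
13 → replaces 19 → [5, 13]
14 → extends → [5, 13, 14]
21 → extends → [5, 13, 14, 21]
2 → replaces 5 → [2, 13, 14, 21]
9 → replaces 13 → [2, 9, 14, 21]
21 → extends → [2, 9, 14, 21, 21]
2 → replaces 9 → [2, 2, 14, 21, 21]
17 → replaces 21 → [2, 2, 14, 17, 21]
10 → replaces 14 → [2, 2, 10, 17, 21]
22 → extends → [2, 2, 10, 17, 21, 22]
6 → replaces 10 → [2, 2, 6, 17, 21, 22]
Six tails, so the longest non-decreasing subsequence has length 6 (e.g. 5, 13, 14, 21, 21, 22).

6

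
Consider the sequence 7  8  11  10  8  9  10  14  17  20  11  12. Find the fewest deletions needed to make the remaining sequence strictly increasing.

Fewest deletions = n − (longest strictly increasing subsequence).
Patience tails:
7 → extends → [7]
8 → extends → [7, 8]
11 → extends → [7, 8, 11]
10 → replaces 11 → [7, 8, 10]
8 → already a tail → [7, 8, 10]
9 → replaces 10 → [7, 8, 9]
10 → extends → [7, 8, 9, 10]
14 → extends → [7, 8, 9, 10, 14]
17 → extends → [7, 8, 9, 10, 14, 17]
20 → extends → [7, 8, 9, 10, 14, 17, 20]
11 → replaces 14 → [7, 8, 9, 10, 11, 17, 20]
12 → replaces 17 → [7, 8, 9, 10, 11, 12, 20]
Longest strictly increasing subsequence has length 7, so deletions = 12 − 7 = 5.

5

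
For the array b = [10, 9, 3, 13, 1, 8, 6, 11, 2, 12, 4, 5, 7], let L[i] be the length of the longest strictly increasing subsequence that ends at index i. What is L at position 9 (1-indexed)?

2

dp[i] = 1 + max{dp[j] : j<i, b[j]<b[i]} (or 1 if no such j):
i:      1  2  3  4  5  6  7  8  9 10 11 12 13
b[i]:  10  9  3 13  1  8  6 11  2 12  4  5  7
dp:     1  1  1  2  1  2  2  3  2  4  3  4  5
At index 9 the value is 2.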